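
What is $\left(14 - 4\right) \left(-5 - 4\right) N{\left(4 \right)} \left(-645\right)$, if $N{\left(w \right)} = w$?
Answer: $232200$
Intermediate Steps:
$\left(14 - 4\right) \left(-5 - 4\right) N{\left(4 \right)} \left(-645\right) = \left(14 - 4\right) \left(-5 - 4\right) 4 \left(-645\right) = 10 \left(-9\right) 4 \left(-645\right) = \left(-90\right) 4 \left(-645\right) = \left(-360\right) \left(-645\right) = 232200$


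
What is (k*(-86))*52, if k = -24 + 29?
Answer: -22360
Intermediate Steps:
k = 5
(k*(-86))*52 = (5*(-86))*52 = -430*52 = -22360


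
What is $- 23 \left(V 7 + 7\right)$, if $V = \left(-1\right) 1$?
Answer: $0$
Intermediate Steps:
$V = -1$
$- 23 \left(V 7 + 7\right) = - 23 \left(\left(-1\right) 7 + 7\right) = - 23 \left(-7 + 7\right) = \left(-23\right) 0 = 0$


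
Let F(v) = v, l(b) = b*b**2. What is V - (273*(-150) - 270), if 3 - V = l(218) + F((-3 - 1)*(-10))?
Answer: -10319049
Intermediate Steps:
l(b) = b**3
V = -10360269 (V = 3 - (218**3 + (-3 - 1)*(-10)) = 3 - (10360232 - 4*(-10)) = 3 - (10360232 + 40) = 3 - 1*10360272 = 3 - 10360272 = -10360269)
V - (273*(-150) - 270) = -10360269 - (273*(-150) - 270) = -10360269 - (-40950 - 270) = -10360269 - 1*(-41220) = -10360269 + 41220 = -10319049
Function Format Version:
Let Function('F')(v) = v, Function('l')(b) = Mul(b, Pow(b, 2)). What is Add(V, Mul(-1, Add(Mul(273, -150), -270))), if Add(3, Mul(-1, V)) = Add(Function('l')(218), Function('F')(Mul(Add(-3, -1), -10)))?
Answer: -10319049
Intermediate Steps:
Function('l')(b) = Pow(b, 3)
V = -10360269 (V = Add(3, Mul(-1, Add(Pow(218, 3), Mul(Add(-3, -1), -10)))) = Add(3, Mul(-1, Add(10360232, Mul(-4, -10)))) = Add(3, Mul(-1, Add(10360232, 40))) = Add(3, Mul(-1, 10360272)) = Add(3, -10360272) = -10360269)
Add(V, Mul(-1, Add(Mul(273, -150), -270))) = Add(-10360269, Mul(-1, Add(Mul(273, -150), -270))) = Add(-10360269, Mul(-1, Add(-40950, -270))) = Add(-10360269, Mul(-1, -41220)) = Add(-10360269, 41220) = -10319049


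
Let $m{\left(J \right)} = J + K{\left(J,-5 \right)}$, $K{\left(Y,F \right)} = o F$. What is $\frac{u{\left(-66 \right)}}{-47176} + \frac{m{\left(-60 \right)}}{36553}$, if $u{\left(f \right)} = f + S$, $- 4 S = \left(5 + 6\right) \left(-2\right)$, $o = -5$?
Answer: $\frac{1120593}{3448848656} \approx 0.00032492$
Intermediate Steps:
$K{\left(Y,F \right)} = - 5 F$
$S = \frac{11}{2}$ ($S = - \frac{\left(5 + 6\right) \left(-2\right)}{4} = - \frac{11 \left(-2\right)}{4} = \left(- \frac{1}{4}\right) \left(-22\right) = \frac{11}{2} \approx 5.5$)
$u{\left(f \right)} = \frac{11}{2} + f$ ($u{\left(f \right)} = f + \frac{11}{2} = \frac{11}{2} + f$)
$m{\left(J \right)} = 25 + J$ ($m{\left(J \right)} = J - -25 = J + 25 = 25 + J$)
$\frac{u{\left(-66 \right)}}{-47176} + \frac{m{\left(-60 \right)}}{36553} = \frac{\frac{11}{2} - 66}{-47176} + \frac{25 - 60}{36553} = \left(- \frac{121}{2}\right) \left(- \frac{1}{47176}\right) - \frac{35}{36553} = \frac{121}{94352} - \frac{35}{36553} = \frac{1120593}{3448848656}$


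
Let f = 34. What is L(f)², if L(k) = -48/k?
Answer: 576/289 ≈ 1.9931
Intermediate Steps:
L(f)² = (-48/34)² = (-48*1/34)² = (-24/17)² = 576/289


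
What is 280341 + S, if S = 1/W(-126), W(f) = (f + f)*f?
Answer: 8901387433/31752 ≈ 2.8034e+5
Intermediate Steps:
W(f) = 2*f² (W(f) = (2*f)*f = 2*f²)
S = 1/31752 (S = 1/(2*(-126)²) = 1/(2*15876) = 1/31752 ≈ 3.1494e-5)
280341 + S = 280341 + 1/31752 = 8901387433/31752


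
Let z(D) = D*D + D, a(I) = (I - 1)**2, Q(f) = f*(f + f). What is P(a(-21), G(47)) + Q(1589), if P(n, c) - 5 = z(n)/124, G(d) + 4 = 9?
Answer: 156603942/31 ≈ 5.0517e+6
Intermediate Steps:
Q(f) = 2*f**2 (Q(f) = f*(2*f) = 2*f**2)
a(I) = (-1 + I)**2
z(D) = D + D**2 (z(D) = D**2 + D = D + D**2)
G(d) = 5 (G(d) = -4 + 9 = 5)
P(n, c) = 5 + n*(1 + n)/124 (P(n, c) = 5 + (n*(1 + n))/124 = 5 + (n*(1 + n))*(1/124) = 5 + n*(1 + n)/124)
P(a(-21), G(47)) + Q(1589) = (5 + (-1 - 21)**2*(1 + (-1 - 21)**2)/124) + 2*1589**2 = (5 + (1/124)*(-22)**2*(1 + (-22)**2)) + 2*2524921 = (5 + (1/124)*484*(1 + 484)) + 5049842 = (5 + (1/124)*484*485) + 5049842 = (5 + 58685/31) + 5049842 = 58840/31 + 5049842 = 156603942/31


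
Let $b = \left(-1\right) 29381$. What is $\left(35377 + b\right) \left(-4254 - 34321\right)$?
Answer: $-231295700$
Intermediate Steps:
$b = -29381$
$\left(35377 + b\right) \left(-4254 - 34321\right) = \left(35377 - 29381\right) \left(-4254 - 34321\right) = 5996 \left(-38575\right) = -231295700$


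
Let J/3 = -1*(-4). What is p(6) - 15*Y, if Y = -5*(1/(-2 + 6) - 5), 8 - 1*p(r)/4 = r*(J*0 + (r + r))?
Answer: -2449/4 ≈ -612.25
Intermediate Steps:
J = 12 (J = 3*(-1*(-4)) = 3*4 = 12)
p(r) = 32 - 8*r² (p(r) = 32 - 4*r*(12*0 + (r + r)) = 32 - 4*r*(0 + 2*r) = 32 - 4*r*2*r = 32 - 8*r²)
Y = 95/4 (Y = -5*(1/4 - 5) = -5*(¼ - 5) = -5*(-19/4) = 95/4 ≈ 23.750)
p(6) - 15*Y = (32 - 8*6²) - 15*95/4 = (32 - 8*36) - 1425/4 = (32 - 288) - 1425/4 = -256 - 1425/4 = -2449/4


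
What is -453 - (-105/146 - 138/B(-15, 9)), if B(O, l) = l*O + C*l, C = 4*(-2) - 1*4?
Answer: -5355389/11826 ≈ -452.85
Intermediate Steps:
C = -12 (C = -8 - 4 = -12)
B(O, l) = -12*l + O*l (B(O, l) = l*O - 12*l = O*l - 12*l = -12*l + O*l)
-453 - (-105/146 - 138/B(-15, 9)) = -453 - (-105/146 - 138*1/(9*(-12 - 15))) = -453 - (-105*1/146 - 138/(9*(-27))) = -453 - (-105/146 - 138/(-243)) = -453 - (-105/146 - 138*(-1/243)) = -453 - (-105/146 + 46/81) = -453 - 1*(-1789/11826) = -453 + 1789/11826 = -5355389/11826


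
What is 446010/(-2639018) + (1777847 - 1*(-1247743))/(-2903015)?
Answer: -927936019077/766110883927 ≈ -1.2112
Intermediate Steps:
446010/(-2639018) + (1777847 - 1*(-1247743))/(-2903015) = 446010*(-1/2639018) + (1777847 + 1247743)*(-1/2903015) = -223005/1319509 + 3025590*(-1/2903015) = -223005/1319509 - 605118/580603 = -927936019077/766110883927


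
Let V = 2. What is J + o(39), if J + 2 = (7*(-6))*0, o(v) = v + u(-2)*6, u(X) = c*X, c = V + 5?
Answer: -47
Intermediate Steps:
c = 7 (c = 2 + 5 = 7)
u(X) = 7*X
o(v) = -84 + v (o(v) = v + (7*(-2))*6 = v - 14*6 = v - 84 = -84 + v)
J = -2 (J = -2 + (7*(-6))*0 = -2 - 42*0 = -2 + 0 = -2)
J + o(39) = -2 + (-84 + 39) = -2 - 45 = -47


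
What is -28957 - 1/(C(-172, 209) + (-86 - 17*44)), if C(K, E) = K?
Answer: -29130741/1006 ≈ -28957.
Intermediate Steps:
-28957 - 1/(C(-172, 209) + (-86 - 17*44)) = -28957 - 1/(-172 + (-86 - 17*44)) = -28957 - 1/(-172 + (-86 - 748)) = -28957 - 1/(-172 - 834) = -28957 - 1/(-1006) = -28957 - 1*(-1/1006) = -28957 + 1/1006 = -29130741/1006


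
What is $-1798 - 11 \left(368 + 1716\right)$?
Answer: $-24722$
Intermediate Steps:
$-1798 - 11 \left(368 + 1716\right) = -1798 - 11 \cdot 2084 = -1798 - 22924 = -24722$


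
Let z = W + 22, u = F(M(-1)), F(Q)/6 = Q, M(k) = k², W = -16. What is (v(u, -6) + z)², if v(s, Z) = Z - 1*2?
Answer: 4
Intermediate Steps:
F(Q) = 6*Q
u = 6 (u = 6*(-1)² = 6*1 = 6)
v(s, Z) = -2 + Z (v(s, Z) = Z - 2 = -2 + Z)
z = 6 (z = -16 + 22 = 6)
(v(u, -6) + z)² = ((-2 - 6) + 6)² = (-8 + 6)² = (-2)² = 4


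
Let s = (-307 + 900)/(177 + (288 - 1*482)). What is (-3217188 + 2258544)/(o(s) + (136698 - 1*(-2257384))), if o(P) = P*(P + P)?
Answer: -23087343/57716083 ≈ -0.40002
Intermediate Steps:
s = -593/17 (s = 593/(177 + (288 - 482)) = 593/(177 - 194) = 593/(-17) = 593*(-1/17) = -593/17 ≈ -34.882)
o(P) = 2*P² (o(P) = P*(2*P) = 2*P²)
(-3217188 + 2258544)/(o(s) + (136698 - 1*(-2257384))) = (-3217188 + 2258544)/(2*(-593/17)² + (136698 - 1*(-2257384))) = -958644/(2*(351649/289) + (136698 + 2257384)) = -958644/(703298/289 + 2394082) = -958644/692592996/289 = -958644*289/692592996 = -23087343/57716083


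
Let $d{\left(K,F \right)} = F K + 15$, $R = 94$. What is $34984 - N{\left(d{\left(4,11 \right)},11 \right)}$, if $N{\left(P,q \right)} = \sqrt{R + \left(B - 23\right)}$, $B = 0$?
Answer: $34984 - \sqrt{71} \approx 34976.0$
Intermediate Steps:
$d{\left(K,F \right)} = 15 + F K$
$N{\left(P,q \right)} = \sqrt{71}$ ($N{\left(P,q \right)} = \sqrt{94 + \left(0 - 23\right)} = \sqrt{94 - 23} = \sqrt{71}$)
$34984 - N{\left(d{\left(4,11 \right)},11 \right)} = 34984 - \sqrt{71}$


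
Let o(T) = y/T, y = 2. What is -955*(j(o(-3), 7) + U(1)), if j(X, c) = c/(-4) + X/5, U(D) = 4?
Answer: -24257/12 ≈ -2021.4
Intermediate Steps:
o(T) = 2/T
j(X, c) = -c/4 + X/5 (j(X, c) = c*(-1/4) + X*(1/5) = -c/4 + X/5)
-955*(j(o(-3), 7) + U(1)) = -955*((-1/4*7 + (2/(-3))/5) + 4) = -955*((-7/4 + (2*(-1/3))/5) + 4) = -955*((-7/4 + (1/5)*(-2/3)) + 4) = -955*((-7/4 - 2/15) + 4) = -955*(-113/60 + 4) = -955*127/60 = -24257/12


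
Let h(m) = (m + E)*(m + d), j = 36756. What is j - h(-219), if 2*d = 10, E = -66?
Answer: -24234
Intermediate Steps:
d = 5 (d = (½)*10 = 5)
h(m) = (-66 + m)*(5 + m) (h(m) = (m - 66)*(m + 5) = (-66 + m)*(5 + m))
j - h(-219) = 36756 - (-330 + (-219)² - 61*(-219)) = 36756 - (-330 + 47961 + 13359) = 36756 - 1*60990 = 36756 - 60990 = -24234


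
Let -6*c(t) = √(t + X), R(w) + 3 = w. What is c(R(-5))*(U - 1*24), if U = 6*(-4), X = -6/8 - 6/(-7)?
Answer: 4*I*√1547/7 ≈ 22.475*I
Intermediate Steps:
X = 3/28 (X = -6*⅛ - 6*(-⅐) = -¾ + 6/7 = 3/28 ≈ 0.10714)
R(w) = -3 + w
U = -24
c(t) = -√(3/28 + t)/6 (c(t) = -√(t + 3/28)/6 = -√(3/28 + t)/6)
c(R(-5))*(U - 1*24) = (-√(21 + 196*(-3 - 5))/84)*(-24 - 1*24) = (-√(21 + 196*(-8))/84)*(-24 - 24) = -√(21 - 1568)/84*(-48) = -I*√1547/84*(-48) = 4*I*√1547/7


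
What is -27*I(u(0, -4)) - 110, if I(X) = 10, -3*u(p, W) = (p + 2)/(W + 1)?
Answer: -380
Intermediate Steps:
u(p, W) = -(2 + p)/(3*(1 + W)) (u(p, W) = -(p + 2)/(3*(W + 1)) = -(2 + p)/(3*(1 + W)))
-27*I(u(0, -4)) - 110 = -27*10 - 110 = -270 - 110 = -380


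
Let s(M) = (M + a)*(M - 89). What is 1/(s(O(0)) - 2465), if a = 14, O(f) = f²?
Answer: -1/3711 ≈ -0.00026947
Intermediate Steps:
s(M) = (-89 + M)*(14 + M) (s(M) = (M + 14)*(M - 89) = (14 + M)*(-89 + M) = (-89 + M)*(14 + M))
1/(s(O(0)) - 2465) = 1/((-1246 + (0²)² - 75*0²) - 2465) = 1/((-1246 + 0² - 75*0) - 2465) = 1/((-1246 + 0 + 0) - 2465) = 1/(-1246 - 2465) = 1/(-3711) = -1/3711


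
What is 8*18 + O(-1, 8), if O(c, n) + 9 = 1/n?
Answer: 1081/8 ≈ 135.13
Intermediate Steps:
O(c, n) = -9 + 1/n
8*18 + O(-1, 8) = 8*18 + (-9 + 1/8) = 144 + (-9 + ⅛) = 144 - 71/8 = 1081/8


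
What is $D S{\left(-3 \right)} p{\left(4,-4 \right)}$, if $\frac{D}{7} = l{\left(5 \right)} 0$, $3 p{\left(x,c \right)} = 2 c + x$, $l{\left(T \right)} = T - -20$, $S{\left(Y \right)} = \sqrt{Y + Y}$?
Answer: $0$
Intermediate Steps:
$S{\left(Y \right)} = \sqrt{2} \sqrt{Y}$ ($S{\left(Y \right)} = \sqrt{2 Y} = \sqrt{2} \sqrt{Y}$)
$l{\left(T \right)} = 20 + T$ ($l{\left(T \right)} = T + 20 = 20 + T$)
$p{\left(x,c \right)} = \frac{x}{3} + \frac{2 c}{3}$ ($p{\left(x,c \right)} = \frac{2 c + x}{3} = \frac{x + 2 c}{3} = \frac{x}{3} + \frac{2 c}{3}$)
$D = 0$ ($D = 7 \left(20 + 5\right) 0 = 7 \cdot 25 \cdot 0 = 7 \cdot 0 = 0$)
$D S{\left(-3 \right)} p{\left(4,-4 \right)} = 0 \sqrt{2} \sqrt{-3} \left(\frac{1}{3} \cdot 4 + \frac{2}{3} \left(-4\right)\right) = 0 \sqrt{2} i \sqrt{3} \left(\frac{4}{3} - \frac{8}{3}\right) = 0 i \sqrt{6} \left(- \frac{4}{3}\right) = 0 \left(- \frac{4}{3}\right) = 0$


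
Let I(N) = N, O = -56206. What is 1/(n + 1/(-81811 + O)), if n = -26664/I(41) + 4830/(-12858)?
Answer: -12126587671/7890978111132 ≈ -0.0015368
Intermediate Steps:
n = -57173957/87863 (n = -26664/41 + 4830/(-12858) = -26664*1/41 + 4830*(-1/12858) = -26664/41 - 805/2143 = -57173957/87863 ≈ -650.72)
1/(n + 1/(-81811 + O)) = 1/(-57173957/87863 + 1/(-81811 - 56206)) = 1/(-57173957/87863 + 1/(-138017)) = 1/(-57173957/87863 - 1/138017) = 1/(-7890978111132/12126587671) = -12126587671/7890978111132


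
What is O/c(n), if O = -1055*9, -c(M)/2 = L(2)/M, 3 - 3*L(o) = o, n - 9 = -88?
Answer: -2250315/2 ≈ -1.1252e+6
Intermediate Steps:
n = -79 (n = 9 - 88 = -79)
L(o) = 1 - o/3
c(M) = -2/(3*M) (c(M) = -2*(1 - ⅓*2)/M = -2*(1 - ⅔)/M = -2/(3*M))
O = -9495
O/c(n) = -9495/((-⅔/(-79))) = -9495/((-⅔*(-1/79))) = -9495/2/237 = -9495*237/2 = -2250315/2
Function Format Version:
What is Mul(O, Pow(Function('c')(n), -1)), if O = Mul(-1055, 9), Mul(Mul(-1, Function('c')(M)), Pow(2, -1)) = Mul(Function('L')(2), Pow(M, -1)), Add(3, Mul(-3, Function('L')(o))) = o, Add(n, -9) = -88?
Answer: Rational(-2250315, 2) ≈ -1.1252e+6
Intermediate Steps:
n = -79 (n = Add(9, -88) = -79)
Function('L')(o) = Add(1, Mul(Rational(-1, 3), o))
Function('c')(M) = Mul(Rational(-2, 3), Pow(M, -1)) (Function('c')(M) = Mul(-2, Mul(Add(1, Mul(Rational(-1, 3), 2)), Pow(M, -1))) = Mul(-2, Mul(Add(1, Rational(-2, 3)), Pow(M, -1))) = Mul(-2, Mul(Rational(1, 3), Pow(M, -1))) = Mul(Rational(-2, 3), Pow(M, -1)))
O = -9495
Mul(O, Pow(Function('c')(n), -1)) = Mul(-9495, Pow(Mul(Rational(-2, 3), Pow(-79, -1)), -1)) = Mul(-9495, Pow(Mul(Rational(-2, 3), Rational(-1, 79)), -1)) = Mul(-9495, Pow(Rational(2, 237), -1)) = Mul(-9495, Rational(237, 2)) = Rational(-2250315, 2)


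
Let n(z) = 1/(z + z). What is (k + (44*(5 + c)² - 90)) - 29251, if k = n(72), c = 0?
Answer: -4066703/144 ≈ -28241.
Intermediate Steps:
n(z) = 1/(2*z)
k = 1/144 (k = (½)/72 = (½)*(1/72) = 1/144 ≈ 0.0069444)
(k + (44*(5 + c)² - 90)) - 29251 = (1/144 + (44*(5 + 0)² - 90)) - 29251 = (1/144 + (44*5² - 90)) - 29251 = (1/144 + (44*25 - 90)) - 29251 = (1/144 + (1100 - 90)) - 29251 = (1/144 + 1010) - 29251 = 145441/144 - 29251 = -4066703/144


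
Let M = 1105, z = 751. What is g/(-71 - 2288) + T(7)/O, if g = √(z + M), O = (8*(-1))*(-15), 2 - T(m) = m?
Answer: -1/24 - 8*√29/2359 ≈ -0.059929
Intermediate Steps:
T(m) = 2 - m
O = 120 (O = -8*(-15) = 120)
g = 8*√29 (g = √(751 + 1105) = √1856 = 8*√29 ≈ 43.081)
g/(-71 - 2288) + T(7)/O = (8*√29)/(-71 - 2288) + (2 - 1*7)/120 = (8*√29)/(-2359) + (2 - 7)*(1/120) = (8*√29)*(-1/2359) - 5*1/120 = -8*√29/2359 - 1/24 = -1/24 - 8*√29/2359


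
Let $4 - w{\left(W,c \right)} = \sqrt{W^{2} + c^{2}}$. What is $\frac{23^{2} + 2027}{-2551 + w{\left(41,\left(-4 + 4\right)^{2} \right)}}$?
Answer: $- \frac{639}{647} \approx -0.98764$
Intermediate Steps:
$w{\left(W,c \right)} = 4 - \sqrt{W^{2} + c^{2}}$
$\frac{23^{2} + 2027}{-2551 + w{\left(41,\left(-4 + 4\right)^{2} \right)}} = \frac{23^{2} + 2027}{-2551 + \left(4 - \sqrt{41^{2} + \left(\left(-4 + 4\right)^{2}\right)^{2}}\right)} = \frac{529 + 2027}{-2551 + \left(4 - \sqrt{1681 + \left(0^{2}\right)^{2}}\right)} = \frac{2556}{-2551 + \left(4 - \sqrt{1681 + 0^{2}}\right)} = \frac{2556}{-2551 + \left(4 - \sqrt{1681 + 0}\right)} = \frac{2556}{-2551 + \left(4 - \sqrt{1681}\right)} = \frac{2556}{-2551 + \left(4 - 41\right)} = \frac{2556}{-2551 - 37} = \frac{2556}{-2588} = 2556 \left(- \frac{1}{2588}\right) = - \frac{639}{647}$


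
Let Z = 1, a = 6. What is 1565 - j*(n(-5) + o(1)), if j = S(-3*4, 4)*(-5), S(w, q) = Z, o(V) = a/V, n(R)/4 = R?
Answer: 1495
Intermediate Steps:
n(R) = 4*R
o(V) = 6/V
S(w, q) = 1
j = -5 (j = 1*(-5) = -5)
1565 - j*(n(-5) + o(1)) = 1565 - (-5)*(4*(-5) + 6/1) = 1565 - (-5)*(-20 + 6*1) = 1565 - (-5)*(-20 + 6) = 1565 - (-5)*(-14) = 1565 - 1*70 = 1565 - 70 = 1495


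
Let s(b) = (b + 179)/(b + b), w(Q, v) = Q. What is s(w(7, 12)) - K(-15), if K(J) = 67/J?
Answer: 1864/105 ≈ 17.752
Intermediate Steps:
s(b) = (179 + b)/(2*b) (s(b) = (179 + b)/((2*b)) = (179 + b)*(1/(2*b)) = (179 + b)/(2*b))
s(w(7, 12)) - K(-15) = (½)*(179 + 7)/7 - 67/(-15) = (½)*(⅐)*186 - 67*(-1)/15 = 93/7 - 1*(-67/15) = 93/7 + 67/15 = 1864/105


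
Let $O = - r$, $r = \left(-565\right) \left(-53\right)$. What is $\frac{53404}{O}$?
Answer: $- \frac{53404}{29945} \approx -1.7834$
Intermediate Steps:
$r = 29945$
$O = -29945$ ($O = \left(-1\right) 29945 = -29945$)
$\frac{53404}{O} = \frac{53404}{-29945} = 53404 \left(- \frac{1}{29945}\right) = - \frac{53404}{29945}$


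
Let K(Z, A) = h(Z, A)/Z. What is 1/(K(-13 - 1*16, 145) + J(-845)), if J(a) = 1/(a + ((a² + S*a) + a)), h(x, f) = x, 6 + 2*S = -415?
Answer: 1780415/1780417 ≈ 1.0000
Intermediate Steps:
S = -421/2 (S = -3 + (½)*(-415) = -3 - 415/2 = -421/2 ≈ -210.50)
J(a) = 1/(a² - 417*a/2) (J(a) = 1/(a + ((a² - 421*a/2) + a)) = 1/(a + (a² - 419*a/2)) = 1/(a² - 417*a/2))
K(Z, A) = 1 (K(Z, A) = Z/Z = 1)
1/(K(-13 - 1*16, 145) + J(-845)) = 1/(1 + 2/(-845*(-417 + 2*(-845)))) = 1/(1 + 2*(-1/845)/(-417 - 1690)) = 1/(1 + 2*(-1/845)/(-2107)) = 1/(1 + 2*(-1/845)*(-1/2107)) = 1/(1 + 2/1780415) = 1/(1780417/1780415) = 1780415/1780417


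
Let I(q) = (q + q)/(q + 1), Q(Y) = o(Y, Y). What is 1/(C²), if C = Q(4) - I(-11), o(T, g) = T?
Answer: 25/81 ≈ 0.30864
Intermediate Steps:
Q(Y) = Y
I(q) = 2*q/(1 + q) (I(q) = (2*q)/(1 + q) = 2*q/(1 + q))
C = 9/5 (C = 4 - 2*(-11)/(1 - 11) = 4 - 2*(-11)/(-10) = 4 - 2*(-11)*(-1)/10 = 4 - 1*11/5 = 4 - 11/5 = 9/5 ≈ 1.8000)
1/(C²) = 1/((9/5)²) = 1/(81/25) = 25/81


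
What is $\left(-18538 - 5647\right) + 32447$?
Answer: $8262$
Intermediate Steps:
$\left(-18538 - 5647\right) + 32447 = -24185 + 32447 = 8262$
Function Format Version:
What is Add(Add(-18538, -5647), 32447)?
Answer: 8262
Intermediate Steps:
Add(Add(-18538, -5647), 32447) = Add(-24185, 32447) = 8262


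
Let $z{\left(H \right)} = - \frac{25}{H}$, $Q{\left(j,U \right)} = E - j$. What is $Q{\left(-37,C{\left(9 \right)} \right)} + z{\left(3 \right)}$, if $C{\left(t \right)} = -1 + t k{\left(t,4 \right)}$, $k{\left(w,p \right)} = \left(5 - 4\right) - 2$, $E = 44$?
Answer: $\frac{218}{3} \approx 72.667$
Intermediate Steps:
$k{\left(w,p \right)} = -1$ ($k{\left(w,p \right)} = 1 - 2 = -1$)
$C{\left(t \right)} = -1 - t$ ($C{\left(t \right)} = -1 + t \left(-1\right) = -1 - t$)
$Q{\left(j,U \right)} = 44 - j$
$Q{\left(-37,C{\left(9 \right)} \right)} + z{\left(3 \right)} = \left(44 - -37\right) - \frac{25}{3} = \left(44 + 37\right) - \frac{25}{3} = 81 - \frac{25}{3} = \frac{218}{3}$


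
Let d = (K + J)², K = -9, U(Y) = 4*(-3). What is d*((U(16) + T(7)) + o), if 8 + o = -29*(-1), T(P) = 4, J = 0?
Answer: 1053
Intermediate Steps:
U(Y) = -12
d = 81 (d = (-9 + 0)² = (-9)² = 81)
o = 21 (o = -8 - 29*(-1) = -8 + 29 = 21)
d*((U(16) + T(7)) + o) = 81*((-12 + 4) + 21) = 81*(-8 + 21) = 81*13 = 1053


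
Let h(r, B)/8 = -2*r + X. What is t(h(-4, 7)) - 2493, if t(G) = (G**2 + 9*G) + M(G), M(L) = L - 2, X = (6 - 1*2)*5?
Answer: 49921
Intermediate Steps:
X = 20 (X = (6 - 2)*5 = 4*5 = 20)
M(L) = -2 + L
h(r, B) = 160 - 16*r (h(r, B) = 8*(-2*r + 20) = 8*(20 - 2*r) = 160 - 16*r)
t(G) = -2 + G**2 + 10*G (t(G) = (G**2 + 9*G) + (-2 + G) = -2 + G**2 + 10*G)
t(h(-4, 7)) - 2493 = (-2 + (160 - 16*(-4))**2 + 10*(160 - 16*(-4))) - 2493 = (-2 + (160 + 64)**2 + 10*(160 + 64)) - 2493 = (-2 + 224**2 + 10*224) - 2493 = (-2 + 50176 + 2240) - 2493 = 52414 - 2493 = 49921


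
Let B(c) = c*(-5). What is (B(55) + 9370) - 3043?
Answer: 6052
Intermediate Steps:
B(c) = -5*c
(B(55) + 9370) - 3043 = (-5*55 + 9370) - 3043 = (-275 + 9370) - 3043 = 9095 - 3043 = 6052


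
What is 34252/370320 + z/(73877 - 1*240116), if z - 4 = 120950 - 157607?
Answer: 1605613099/5130135540 ≈ 0.31298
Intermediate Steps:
z = -36653 (z = 4 + (120950 - 157607) = 4 - 36657 = -36653)
34252/370320 + z/(73877 - 1*240116) = 34252/370320 - 36653/(73877 - 1*240116) = 34252*(1/370320) - 36653/(73877 - 240116) = 8563/92580 - 36653/(-166239) = 8563/92580 - 36653*(-1/166239) = 8563/92580 + 36653/166239 = 1605613099/5130135540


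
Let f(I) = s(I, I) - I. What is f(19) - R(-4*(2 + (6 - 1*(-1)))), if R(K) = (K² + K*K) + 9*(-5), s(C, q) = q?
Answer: -2547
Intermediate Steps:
f(I) = 0 (f(I) = I - I = 0)
R(K) = -45 + 2*K² (R(K) = (K² + K²) - 45 = 2*K² - 45 = -45 + 2*K²)
f(19) - R(-4*(2 + (6 - 1*(-1)))) = 0 - (-45 + 2*(-4*(2 + (6 - 1*(-1))))²) = 0 - (-45 + 2*(-4*(2 + (6 + 1)))²) = 0 - (-45 + 2*(-4*(2 + 7))²) = 0 - (-45 + 2*(-4*9)²) = 0 - (-45 + 2*(-36)²) = 0 - (-45 + 2*1296) = 0 - (-45 + 2592) = 0 - 1*2547 = 0 - 2547 = -2547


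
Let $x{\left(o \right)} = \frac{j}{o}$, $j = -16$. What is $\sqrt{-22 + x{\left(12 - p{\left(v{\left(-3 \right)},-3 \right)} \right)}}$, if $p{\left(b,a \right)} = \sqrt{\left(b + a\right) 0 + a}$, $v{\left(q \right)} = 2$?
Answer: $\sqrt{2} \sqrt{\frac{-140 + 11 i \sqrt{3}}{12 - i \sqrt{3}}} \approx 0.019525 - 4.8277 i$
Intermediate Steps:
$p{\left(b,a \right)} = \sqrt{a}$ ($p{\left(b,a \right)} = \sqrt{\left(a + b\right) 0 + a} = \sqrt{0 + a} = \sqrt{a}$)
$x{\left(o \right)} = - \frac{16}{o}$
$\sqrt{-22 + x{\left(12 - p{\left(v{\left(-3 \right)},-3 \right)} \right)}} = \sqrt{-22 - \frac{16}{12 - \sqrt{-3}}} = \sqrt{-22 - \frac{16}{12 - i \sqrt{3}}}$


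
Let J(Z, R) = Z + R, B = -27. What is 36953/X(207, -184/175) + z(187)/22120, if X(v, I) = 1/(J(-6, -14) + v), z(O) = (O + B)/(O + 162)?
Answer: 1333649992371/192997 ≈ 6.9102e+6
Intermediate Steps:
J(Z, R) = R + Z
z(O) = (-27 + O)/(162 + O) (z(O) = (O - 27)/(O + 162) = (-27 + O)/(162 + O))
X(v, I) = 1/(-20 + v) (X(v, I) = 1/((-14 - 6) + v) = 1/(-20 + v))
36953/X(207, -184/175) + z(187)/22120 = 36953/(1/(-20 + 207)) + ((-27 + 187)/(162 + 187))/22120 = 36953/(1/187) + (160/349)*(1/22120) = 36953/(1/187) + ((1/349)*160)*(1/22120) = 36953*187 + (160/349)*(1/22120) = 6910211 + 4/192997 = 1333649992371/192997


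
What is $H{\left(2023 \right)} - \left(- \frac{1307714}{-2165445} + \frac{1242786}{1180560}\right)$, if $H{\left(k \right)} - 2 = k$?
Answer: $\frac{172418380752013}{85214591640} \approx 2023.3$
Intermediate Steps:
$H{\left(k \right)} = 2 + k$
$H{\left(2023 \right)} - \left(- \frac{1307714}{-2165445} + \frac{1242786}{1180560}\right) = \left(2 + 2023\right) - \left(- \frac{1307714}{-2165445} + \frac{1242786}{1180560}\right) = 2025 - \left(\left(-1307714\right) \left(- \frac{1}{2165445}\right) + 1242786 \cdot \frac{1}{1180560}\right) = 2025 - \left(\frac{1307714}{2165445} + \frac{207131}{196760}\right) = 2025 - \frac{141167318987}{85214591640} = \frac{172418380752013}{85214591640}$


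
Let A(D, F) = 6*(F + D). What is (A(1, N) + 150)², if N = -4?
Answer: 17424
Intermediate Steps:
A(D, F) = 6*D + 6*F (A(D, F) = 6*(D + F) = 6*D + 6*F)
(A(1, N) + 150)² = ((6*1 + 6*(-4)) + 150)² = ((6 - 24) + 150)² = (-18 + 150)² = 132² = 17424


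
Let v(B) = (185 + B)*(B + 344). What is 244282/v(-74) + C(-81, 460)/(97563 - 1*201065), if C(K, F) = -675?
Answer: 12651952657/1550977470 ≈ 8.1574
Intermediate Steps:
v(B) = (185 + B)*(344 + B)
244282/v(-74) + C(-81, 460)/(97563 - 1*201065) = 244282/(63640 + (-74)² + 529*(-74)) - 675/(97563 - 1*201065) = 244282/(63640 + 5476 - 39146) - 675/(97563 - 201065) = 244282/29970 - 675/(-103502) = 244282*(1/29970) - 675*(-1/103502) = 122141/14985 + 675/103502 = 12651952657/1550977470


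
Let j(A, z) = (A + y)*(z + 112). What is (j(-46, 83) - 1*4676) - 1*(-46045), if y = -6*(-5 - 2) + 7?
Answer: 41954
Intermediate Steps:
y = 49 (y = -6*(-7) + 7 = 42 + 7 = 49)
j(A, z) = (49 + A)*(112 + z) (j(A, z) = (A + 49)*(z + 112) = (49 + A)*(112 + z))
(j(-46, 83) - 1*4676) - 1*(-46045) = ((5488 + 49*83 + 112*(-46) - 46*83) - 1*4676) - 1*(-46045) = ((5488 + 4067 - 5152 - 3818) - 4676) + 46045 = (585 - 4676) + 46045 = -4091 + 46045 = 41954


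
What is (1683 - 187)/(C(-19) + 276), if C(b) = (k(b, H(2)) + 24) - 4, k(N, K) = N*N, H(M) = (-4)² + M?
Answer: 1496/657 ≈ 2.2770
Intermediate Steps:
H(M) = 16 + M
k(N, K) = N²
C(b) = 20 + b² (C(b) = (b² + 24) - 4 = (24 + b²) - 4 = 20 + b²)
(1683 - 187)/(C(-19) + 276) = (1683 - 187)/((20 + (-19)²) + 276) = 1496/((20 + 361) + 276) = 1496/(381 + 276) = 1496/657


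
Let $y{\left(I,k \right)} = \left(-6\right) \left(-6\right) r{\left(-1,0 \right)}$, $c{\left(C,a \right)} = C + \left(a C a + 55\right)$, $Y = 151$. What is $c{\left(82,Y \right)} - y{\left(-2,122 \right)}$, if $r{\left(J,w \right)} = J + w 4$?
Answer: $1869855$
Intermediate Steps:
$r{\left(J,w \right)} = J + 4 w$
$c{\left(C,a \right)} = 55 + C + C a^{2}$ ($c{\left(C,a \right)} = C + \left(C a a + 55\right) = C + \left(C a^{2} + 55\right) = C + \left(55 + C a^{2}\right) = 55 + C + C a^{2}$)
$y{\left(I,k \right)} = -36$ ($y{\left(I,k \right)} = \left(-6\right) \left(-6\right) \left(-1 + 4 \cdot 0\right) = 36 \left(-1 + 0\right) = 36 \left(-1\right) = -36$)
$c{\left(82,Y \right)} - y{\left(-2,122 \right)} = \left(55 + 82 + 82 \cdot 151^{2}\right) - -36 = \left(55 + 82 + 82 \cdot 22801\right) + 36 = \left(55 + 82 + 1869682\right) + 36 = 1869819 + 36 = 1869855$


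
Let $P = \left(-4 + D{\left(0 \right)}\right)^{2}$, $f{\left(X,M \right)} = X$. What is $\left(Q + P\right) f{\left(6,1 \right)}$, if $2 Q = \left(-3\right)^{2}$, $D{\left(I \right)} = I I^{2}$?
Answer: $123$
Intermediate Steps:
$D{\left(I \right)} = I^{3}$
$Q = \frac{9}{2}$ ($Q = \frac{\left(-3\right)^{2}}{2} = \frac{1}{2} \cdot 9 = \frac{9}{2} \approx 4.5$)
$P = 16$ ($P = \left(-4 + 0^{3}\right)^{2} = \left(-4 + 0\right)^{2} = \left(-4\right)^{2} = 16$)
$\left(Q + P\right) f{\left(6,1 \right)} = \left(\frac{9}{2} + 16\right) 6 = \frac{41}{2} \cdot 6 = 123$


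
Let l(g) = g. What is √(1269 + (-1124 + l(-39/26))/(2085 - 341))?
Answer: √964436578/872 ≈ 35.614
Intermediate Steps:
√(1269 + (-1124 + l(-39/26))/(2085 - 341)) = √(1269 + (-1124 - 39/26)/(2085 - 341)) = √(1269 + (-1124 - 39*1/26)/1744) = √(1269 + (-1124 - 3/2)*(1/1744)) = √(1269 - 2251/2*1/1744) = √(1269 - 2251/3488) = √(4424021/3488) = √964436578/872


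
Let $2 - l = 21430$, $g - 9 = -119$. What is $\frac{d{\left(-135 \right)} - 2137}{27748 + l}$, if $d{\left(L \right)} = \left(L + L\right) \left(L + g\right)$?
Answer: $\frac{64013}{6320} \approx 10.129$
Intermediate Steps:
$g = -110$ ($g = 9 - 119 = -110$)
$l = -21428$ ($l = 2 - 21430 = -21428$)
$d{\left(L \right)} = 2 L \left(-110 + L\right)$ ($d{\left(L \right)} = \left(L + L\right) \left(L - 110\right) = 2 L \left(-110 + L\right)$)
$\frac{d{\left(-135 \right)} - 2137}{27748 + l} = \frac{2 \left(-135\right) \left(-110 - 135\right) - 2137}{27748 - 21428} = \frac{2 \left(-135\right) \left(-245\right) - 2137}{6320} = \left(66150 - 2137\right) \frac{1}{6320} = 64013 \cdot \frac{1}{6320} = \frac{64013}{6320}$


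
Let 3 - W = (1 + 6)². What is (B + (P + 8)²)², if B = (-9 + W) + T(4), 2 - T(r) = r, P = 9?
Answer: 53824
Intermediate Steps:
W = -46 (W = 3 - (1 + 6)² = 3 - 1*7² = 3 - 1*49 = 3 - 49 = -46)
T(r) = 2 - r
B = -57 (B = (-9 - 46) + (2 - 1*4) = -55 + (2 - 4) = -55 - 2 = -57)
(B + (P + 8)²)² = (-57 + (9 + 8)²)² = (-57 + 17²)² = (-57 + 289)² = 232² = 53824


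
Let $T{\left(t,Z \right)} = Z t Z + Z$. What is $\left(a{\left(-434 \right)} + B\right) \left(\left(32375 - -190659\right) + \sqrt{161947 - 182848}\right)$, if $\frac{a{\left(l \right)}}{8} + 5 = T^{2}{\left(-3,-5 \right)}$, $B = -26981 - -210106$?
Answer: $52253520690 + 234285 i \sqrt{20901} \approx 5.2253 \cdot 10^{10} + 3.3871 \cdot 10^{7} i$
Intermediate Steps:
$B = 183125$ ($B = -26981 + 210106 = 183125$)
$T{\left(t,Z \right)} = Z + t Z^{2}$ ($T{\left(t,Z \right)} = t Z^{2} + Z = Z + t Z^{2}$)
$a{\left(l \right)} = 51160$ ($a{\left(l \right)} = -40 + 8 \left(- 5 \left(1 - -15\right)\right)^{2} = -40 + 8 \left(- 5 \left(1 + 15\right)\right)^{2} = -40 + 8 \left(\left(-5\right) 16\right)^{2} = -40 + 8 \left(-80\right)^{2} = -40 + 8 \cdot 6400 = -40 + 51200 = 51160$)
$\left(a{\left(-434 \right)} + B\right) \left(\left(32375 - -190659\right) + \sqrt{161947 - 182848}\right) = \left(51160 + 183125\right) \left(\left(32375 - -190659\right) + \sqrt{161947 - 182848}\right) = 234285 \left(\left(32375 + 190659\right) + \sqrt{-20901}\right) = 234285 \left(223034 + i \sqrt{20901}\right) = 52253520690 + 234285 i \sqrt{20901}$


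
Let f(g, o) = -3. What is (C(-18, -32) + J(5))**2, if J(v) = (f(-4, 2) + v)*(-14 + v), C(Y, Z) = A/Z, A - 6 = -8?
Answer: 82369/256 ≈ 321.75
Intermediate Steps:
A = -2 (A = 6 - 8 = -2)
C(Y, Z) = -2/Z
J(v) = (-14 + v)*(-3 + v) (J(v) = (-3 + v)*(-14 + v) = (-14 + v)*(-3 + v))
(C(-18, -32) + J(5))**2 = (-2/(-32) + (42 + 5**2 - 17*5))**2 = (-2*(-1/32) + (42 + 25 - 85))**2 = (1/16 - 18)**2 = (-287/16)**2 = 82369/256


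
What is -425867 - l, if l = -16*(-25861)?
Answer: -839643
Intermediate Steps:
l = 413776
-425867 - l = -425867 - 1*413776 = -425867 - 413776 = -839643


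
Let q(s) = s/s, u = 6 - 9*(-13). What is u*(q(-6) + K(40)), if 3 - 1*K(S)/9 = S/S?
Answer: 2337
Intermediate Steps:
u = 123 (u = 6 + 117 = 123)
K(S) = 18 (K(S) = 27 - 9*S/S = 27 - 9*1 = 27 - 9 = 18)
q(s) = 1
u*(q(-6) + K(40)) = 123*(1 + 18) = 123*19 = 2337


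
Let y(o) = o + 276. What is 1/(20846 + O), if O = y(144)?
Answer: 1/21266 ≈ 4.7023e-5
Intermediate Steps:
y(o) = 276 + o
O = 420 (O = 276 + 144 = 420)
1/(20846 + O) = 1/(20846 + 420) = 1/21266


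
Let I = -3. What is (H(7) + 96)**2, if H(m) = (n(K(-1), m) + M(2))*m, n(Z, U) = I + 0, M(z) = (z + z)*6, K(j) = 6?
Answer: 59049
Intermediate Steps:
M(z) = 12*z (M(z) = (2*z)*6 = 12*z)
n(Z, U) = -3 (n(Z, U) = -3 + 0 = -3)
H(m) = 21*m (H(m) = (-3 + 12*2)*m = (-3 + 24)*m = 21*m)
(H(7) + 96)**2 = (21*7 + 96)**2 = (147 + 96)**2 = 243**2 = 59049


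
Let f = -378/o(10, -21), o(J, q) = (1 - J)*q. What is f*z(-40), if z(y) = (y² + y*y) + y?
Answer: -6320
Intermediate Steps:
o(J, q) = q*(1 - J)
z(y) = y + 2*y² (z(y) = (y² + y²) + y = 2*y² + y = y + 2*y²)
f = -2 (f = -378*(-1/(21*(1 - 1*10))) = -378*(-1/(21*(1 - 10))) = -378/((-21*(-9))) = -378/189 = -378*1/189 = -2)
f*z(-40) = -(-80)*(1 + 2*(-40)) = -(-80)*(1 - 80) = -(-80)*(-79) = -2*3160 = -6320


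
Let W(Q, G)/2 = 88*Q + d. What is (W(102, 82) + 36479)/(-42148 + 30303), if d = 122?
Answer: -10935/2369 ≈ -4.6159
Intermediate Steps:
W(Q, G) = 244 + 176*Q (W(Q, G) = 2*(88*Q + 122) = 2*(122 + 88*Q) = 244 + 176*Q)
(W(102, 82) + 36479)/(-42148 + 30303) = ((244 + 176*102) + 36479)/(-42148 + 30303) = ((244 + 17952) + 36479)/(-11845) = (18196 + 36479)*(-1/11845) = 54675*(-1/11845) = -10935/2369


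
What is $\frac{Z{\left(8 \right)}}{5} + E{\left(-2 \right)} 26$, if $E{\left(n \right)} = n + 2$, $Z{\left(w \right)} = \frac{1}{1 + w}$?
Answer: $\frac{1}{45} \approx 0.022222$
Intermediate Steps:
$E{\left(n \right)} = 2 + n$
$\frac{Z{\left(8 \right)}}{5} + E{\left(-2 \right)} 26 = \frac{1}{\left(1 + 8\right) 5} + \left(2 - 2\right) 26 = \frac{1}{9} \cdot \frac{1}{5} + 0 \cdot 26 = \frac{1}{9} \cdot \frac{1}{5} + 0 = \frac{1}{45} + 0 = \frac{1}{45}$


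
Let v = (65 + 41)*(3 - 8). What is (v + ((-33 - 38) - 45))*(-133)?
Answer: 85918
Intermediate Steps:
v = -530 (v = 106*(-5) = -530)
(v + ((-33 - 38) - 45))*(-133) = (-530 + ((-33 - 38) - 45))*(-133) = (-530 + (-71 - 45))*(-133) = (-530 - 116)*(-133) = -646*(-133) = 85918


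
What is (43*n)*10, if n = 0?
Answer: 0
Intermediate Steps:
(43*n)*10 = (43*0)*10 = 0*10 = 0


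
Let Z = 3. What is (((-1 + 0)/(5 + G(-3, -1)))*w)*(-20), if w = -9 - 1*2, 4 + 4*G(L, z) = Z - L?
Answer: -40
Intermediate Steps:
G(L, z) = -¼ - L/4 (G(L, z) = -1 + (3 - L)/4 = -1 + (¾ - L/4) = -¼ - L/4)
w = -11 (w = -9 - 2 = -11)
(((-1 + 0)/(5 + G(-3, -1)))*w)*(-20) = (((-1 + 0)/(5 + (-¼ - ¼*(-3))))*(-11))*(-20) = (-1/(5 + (-¼ + ¾))*(-11))*(-20) = (-1/(5 + ½)*(-11))*(-20) = (-1/11/2*(-11))*(-20) = (-1*2/11*(-11))*(-20) = -2/11*(-11)*(-20) = 2*(-20) = -40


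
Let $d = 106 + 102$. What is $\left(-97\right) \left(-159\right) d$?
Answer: $3207984$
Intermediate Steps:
$d = 208$
$\left(-97\right) \left(-159\right) d = \left(-97\right) \left(-159\right) 208 = 15423 \cdot 208 = 3207984$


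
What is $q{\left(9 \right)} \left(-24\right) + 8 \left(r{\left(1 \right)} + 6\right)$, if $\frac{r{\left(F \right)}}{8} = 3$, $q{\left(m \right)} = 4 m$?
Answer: $-624$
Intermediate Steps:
$r{\left(F \right)} = 24$ ($r{\left(F \right)} = 8 \cdot 3 = 24$)
$q{\left(9 \right)} \left(-24\right) + 8 \left(r{\left(1 \right)} + 6\right) = 4 \cdot 9 \left(-24\right) + 8 \left(24 + 6\right) = 36 \left(-24\right) + 8 \cdot 30 = -864 + 240 = -624$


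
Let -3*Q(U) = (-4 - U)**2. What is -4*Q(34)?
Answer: 5776/3 ≈ 1925.3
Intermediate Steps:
Q(U) = -(-4 - U)**2/3
-4*Q(34) = -(-4)*(4 + 34)**2/3 = -(-4)*38**2/3 = -(-4)*1444/3 = -4*(-1444/3) = 5776/3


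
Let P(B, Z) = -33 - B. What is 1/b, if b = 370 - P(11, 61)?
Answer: 1/414 ≈ 0.0024155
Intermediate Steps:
b = 414 (b = 370 - (-33 - 1*11) = 370 - (-33 - 11) = 370 - 1*(-44) = 370 + 44 = 414)
1/b = 1/414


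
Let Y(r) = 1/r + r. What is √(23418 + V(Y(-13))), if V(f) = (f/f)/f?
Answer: √676777990/170 ≈ 153.03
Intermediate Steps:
Y(r) = r + 1/r
V(f) = 1/f
√(23418 + V(Y(-13))) = √(23418 + 1/(-13 + 1/(-13))) = √(23418 + 1/(-13 - 1/13)) = √(23418 + 1/(-170/13)) = √(23418 - 13/170) = √(3981047/170) = √676777990/170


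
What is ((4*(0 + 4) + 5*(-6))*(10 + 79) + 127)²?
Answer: 1252161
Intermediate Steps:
((4*(0 + 4) + 5*(-6))*(10 + 79) + 127)² = ((4*4 - 30)*89 + 127)² = ((16 - 30)*89 + 127)² = (-14*89 + 127)² = (-1246 + 127)² = (-1119)² = 1252161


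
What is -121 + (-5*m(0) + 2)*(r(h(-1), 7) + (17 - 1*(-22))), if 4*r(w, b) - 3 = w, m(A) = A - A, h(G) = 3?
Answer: -40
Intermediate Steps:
m(A) = 0
r(w, b) = ¾ + w/4
-121 + (-5*m(0) + 2)*(r(h(-1), 7) + (17 - 1*(-22))) = -121 + (-5*0 + 2)*((¾ + (¼)*3) + (17 - 1*(-22))) = -121 + (0 + 2)*((¾ + ¾) + (17 + 22)) = -121 + 2*(3/2 + 39) = -121 + 2*(81/2) = -121 + 81 = -40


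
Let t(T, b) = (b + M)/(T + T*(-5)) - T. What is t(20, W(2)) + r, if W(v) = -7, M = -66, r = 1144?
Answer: 89993/80 ≈ 1124.9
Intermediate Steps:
t(T, b) = -T - (-66 + b)/(4*T) (t(T, b) = (b - 66)/(T + T*(-5)) - T = (-66 + b)/(T - 5*T) - T = (-66 + b)/((-4*T)) - T = (-66 + b)*(-1/(4*T)) - T = -(-66 + b)/(4*T) - T = -T - (-66 + b)/(4*T))
t(20, W(2)) + r = (¼)*(66 - 1*(-7) - 4*20²)/20 + 1144 = (¼)*(1/20)*(66 + 7 - 4*400) + 1144 = (¼)*(1/20)*(66 + 7 - 1600) + 1144 = (¼)*(1/20)*(-1527) + 1144 = -1527/80 + 1144 = 89993/80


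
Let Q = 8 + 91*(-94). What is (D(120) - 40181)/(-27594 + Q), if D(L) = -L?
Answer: 40301/36140 ≈ 1.1151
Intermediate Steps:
Q = -8546 (Q = 8 - 8554 = -8546)
(D(120) - 40181)/(-27594 + Q) = (-1*120 - 40181)/(-27594 - 8546) = (-120 - 40181)/(-36140) = -40301*(-1/36140) = 40301/36140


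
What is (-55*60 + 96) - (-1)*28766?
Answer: 25562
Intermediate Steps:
(-55*60 + 96) - (-1)*28766 = (-3300 + 96) - 1*(-28766) = -3204 + 28766 = 25562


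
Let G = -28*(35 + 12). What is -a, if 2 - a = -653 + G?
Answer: -1971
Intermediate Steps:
G = -1316 (G = -28*47 = -1316)
a = 1971 (a = 2 - (-653 - 1316) = 2 - 1*(-1969) = 2 + 1969 = 1971)
-a = -1*1971 = -1971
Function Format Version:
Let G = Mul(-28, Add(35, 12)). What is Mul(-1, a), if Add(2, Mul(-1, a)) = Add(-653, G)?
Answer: -1971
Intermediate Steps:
G = -1316 (G = Mul(-28, 47) = -1316)
a = 1971 (a = Add(2, Mul(-1, Add(-653, -1316))) = Add(2, Mul(-1, -1969)) = Add(2, 1969) = 1971)
Mul(-1, a) = Mul(-1, 1971) = -1971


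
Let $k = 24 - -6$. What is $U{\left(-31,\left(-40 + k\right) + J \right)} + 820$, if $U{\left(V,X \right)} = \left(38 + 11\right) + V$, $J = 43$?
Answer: $838$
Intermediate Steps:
$k = 30$ ($k = 24 + 6 = 30$)
$U{\left(V,X \right)} = 49 + V$
$U{\left(-31,\left(-40 + k\right) + J \right)} + 820 = \left(49 - 31\right) + 820 = 18 + 820 = 838$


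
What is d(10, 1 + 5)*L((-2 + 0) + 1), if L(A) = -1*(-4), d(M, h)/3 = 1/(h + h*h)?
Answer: 2/7 ≈ 0.28571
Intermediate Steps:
d(M, h) = 3/(h + h²) (d(M, h) = 3/(h + h*h) = 3/(h + h²))
L(A) = 4
d(10, 1 + 5)*L((-2 + 0) + 1) = (3/((1 + 5)*(1 + (1 + 5))))*4 = (3/(6*(1 + 6)))*4 = (3*(⅙)/7)*4 = (3*(⅙)*(⅐))*4 = (1/14)*4 = 2/7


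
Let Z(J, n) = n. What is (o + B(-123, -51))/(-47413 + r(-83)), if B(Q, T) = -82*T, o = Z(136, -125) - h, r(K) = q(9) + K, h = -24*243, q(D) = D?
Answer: -899/4317 ≈ -0.20825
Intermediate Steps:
h = -5832
r(K) = 9 + K
o = 5707 (o = -125 - 1*(-5832) = -125 + 5832 = 5707)
(o + B(-123, -51))/(-47413 + r(-83)) = (5707 - 82*(-51))/(-47413 + (9 - 83)) = (5707 + 4182)/(-47413 - 74) = 9889/(-47487) = 9889*(-1/47487) = -899/4317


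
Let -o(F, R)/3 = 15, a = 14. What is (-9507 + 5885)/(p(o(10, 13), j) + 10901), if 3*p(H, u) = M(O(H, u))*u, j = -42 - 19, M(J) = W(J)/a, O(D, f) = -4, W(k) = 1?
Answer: -152124/457781 ≈ -0.33231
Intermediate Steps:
o(F, R) = -45 (o(F, R) = -3*15 = -45)
M(J) = 1/14
j = -61
p(H, u) = u/42 (p(H, u) = (u/14)/3 = u/42)
(-9507 + 5885)/(p(o(10, 13), j) + 10901) = (-9507 + 5885)/((1/42)*(-61) + 10901) = -3622/(-61/42 + 10901) = -3622/457781/42 = -3622*42/457781 = -152124/457781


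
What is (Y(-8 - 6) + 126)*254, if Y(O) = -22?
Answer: 26416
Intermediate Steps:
(Y(-8 - 6) + 126)*254 = (-22 + 126)*254 = 104*254 = 26416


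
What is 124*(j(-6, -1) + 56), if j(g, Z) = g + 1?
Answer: 6324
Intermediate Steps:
j(g, Z) = 1 + g
124*(j(-6, -1) + 56) = 124*((1 - 6) + 56) = 124*(-5 + 56) = 124*51 = 6324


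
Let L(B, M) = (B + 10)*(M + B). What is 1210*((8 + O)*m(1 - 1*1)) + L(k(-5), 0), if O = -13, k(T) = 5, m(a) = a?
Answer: 75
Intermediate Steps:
L(B, M) = (10 + B)*(B + M)
1210*((8 + O)*m(1 - 1*1)) + L(k(-5), 0) = 1210*((8 - 13)*(1 - 1*1)) + (5**2 + 10*5 + 10*0 + 5*0) = 1210*(-5*(1 - 1)) + (25 + 50 + 0 + 0) = 1210*(-5*0) + 75 = 1210*0 + 75 = 0 + 75 = 75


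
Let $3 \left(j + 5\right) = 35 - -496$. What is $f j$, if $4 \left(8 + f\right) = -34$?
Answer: $-2838$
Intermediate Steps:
$f = - \frac{33}{2}$ ($f = -8 + \frac{1}{4} \left(-34\right) = -8 - \frac{17}{2} = - \frac{33}{2} \approx -16.5$)
$j = 172$ ($j = -5 + \frac{35 - -496}{3} = -5 + \frac{35 + 496}{3} = -5 + \frac{1}{3} \cdot 531 = -5 + 177 = 172$)
$f j = \left(- \frac{33}{2}\right) 172 = -2838$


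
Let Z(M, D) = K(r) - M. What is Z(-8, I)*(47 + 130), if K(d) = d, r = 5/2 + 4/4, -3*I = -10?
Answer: 4071/2 ≈ 2035.5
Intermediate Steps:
I = 10/3 (I = -1/3*(-10) = 10/3 ≈ 3.3333)
r = 7/2 (r = 5*(1/2) + 4*(1/4) = 5/2 + 1 = 7/2 ≈ 3.5000)
Z(M, D) = 7/2 - M
Z(-8, I)*(47 + 130) = (7/2 - 1*(-8))*(47 + 130) = (7/2 + 8)*177 = (23/2)*177 = 4071/2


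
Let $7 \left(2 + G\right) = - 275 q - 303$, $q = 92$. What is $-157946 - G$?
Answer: $- \frac{1080005}{7} \approx -1.5429 \cdot 10^{5}$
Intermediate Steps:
$G = - \frac{25617}{7}$ ($G = -2 + \frac{\left(-275\right) 92 - 303}{7} = -2 + \frac{-25300 - 303}{7} = -2 + \frac{1}{7} \left(-25603\right) = -2 - \frac{25603}{7} = - \frac{25617}{7} \approx -3659.6$)
$-157946 - G = -157946 - - \frac{25617}{7} = -157946 + \frac{25617}{7} = - \frac{1080005}{7}$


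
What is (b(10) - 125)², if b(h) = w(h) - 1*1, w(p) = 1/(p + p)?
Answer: 6345361/400 ≈ 15863.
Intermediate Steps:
w(p) = 1/(2*p)
b(h) = -1 + 1/(2*h) (b(h) = 1/(2*h) - 1*1 = 1/(2*h) - 1 = -1 + 1/(2*h))
(b(10) - 125)² = ((½ - 1*10)/10 - 125)² = ((½ - 10)/10 - 125)² = ((⅒)*(-19/2) - 125)² = (-19/20 - 125)² = (-2519/20)² = 6345361/400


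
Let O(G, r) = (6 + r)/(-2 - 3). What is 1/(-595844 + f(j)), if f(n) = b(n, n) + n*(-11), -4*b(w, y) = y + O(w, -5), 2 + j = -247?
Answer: -10/5930427 ≈ -1.6862e-6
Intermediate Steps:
O(G, r) = -6/5 - r/5 (O(G, r) = (6 + r)/(-5) = (6 + r)*(-⅕) = -6/5 - r/5)
j = -249 (j = -2 - 247 = -249)
b(w, y) = 1/20 - y/4 (b(w, y) = -(y + (-6/5 - ⅕*(-5)))/4 = -(y + (-6/5 + 1))/4 = -(y - ⅕)/4 = -(-⅕ + y)/4 = 1/20 - y/4)
f(n) = 1/20 - 45*n/4 (f(n) = (1/20 - n/4) + n*(-11) = (1/20 - n/4) - 11*n = 1/20 - 45*n/4)
1/(-595844 + f(j)) = 1/(-595844 + (1/20 - 45/4*(-249))) = 1/(-595844 + (1/20 + 11205/4)) = 1/(-595844 + 28013/10) = 1/(-5930427/10) = -10/5930427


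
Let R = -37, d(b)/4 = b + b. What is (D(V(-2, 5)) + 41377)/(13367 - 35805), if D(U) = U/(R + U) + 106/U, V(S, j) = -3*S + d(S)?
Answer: -4860577/2636465 ≈ -1.8436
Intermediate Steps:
d(b) = 8*b (d(b) = 4*(b + b) = 4*(2*b) = 8*b)
V(S, j) = 5*S (V(S, j) = -3*S + 8*S = 5*S)
D(U) = 106/U + U/(-37 + U) (D(U) = U/(-37 + U) + 106/U = 106/U + U/(-37 + U))
(D(V(-2, 5)) + 41377)/(13367 - 35805) = ((-3922 + (5*(-2))² + 106*(5*(-2)))/(((5*(-2)))*(-37 + 5*(-2))) + 41377)/(13367 - 35805) = ((-3922 + (-10)² + 106*(-10))/((-10)*(-37 - 10)) + 41377)/(-22438) = (-⅒*(-3922 + 100 - 1060)/(-47) + 41377)*(-1/22438) = (-⅒*(-1/47)*(-4882) + 41377)*(-1/22438) = (-2441/235 + 41377)*(-1/22438) = (9721154/235)*(-1/22438) = -4860577/2636465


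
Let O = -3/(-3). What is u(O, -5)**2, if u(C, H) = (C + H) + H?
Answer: 81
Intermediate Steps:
O = 1 (O = -3*(-1/3) = 1)
u(C, H) = C + 2*H
u(O, -5)**2 = (1 + 2*(-5))**2 = (1 - 10)**2 = (-9)**2 = 81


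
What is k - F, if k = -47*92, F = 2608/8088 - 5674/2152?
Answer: -4701285433/1087836 ≈ -4321.7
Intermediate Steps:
F = -2517431/1087836 (F = 2608*(1/8088) - 5674*1/2152 = 326/1011 - 2837/1076 = -2517431/1087836 ≈ -2.3142)
k = -4324
k - F = -4324 - 1*(-2517431/1087836) = -4324 + 2517431/1087836 = -4701285433/1087836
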